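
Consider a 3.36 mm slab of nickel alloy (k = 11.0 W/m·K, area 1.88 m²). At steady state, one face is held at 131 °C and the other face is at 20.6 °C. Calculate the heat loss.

Q = kA·ΔT/L = 11.0 × 1.88 × |131 °C − 20.6 °C| / 0.00336 = 6.79×10^5 W

Q = 6.79×10^5 W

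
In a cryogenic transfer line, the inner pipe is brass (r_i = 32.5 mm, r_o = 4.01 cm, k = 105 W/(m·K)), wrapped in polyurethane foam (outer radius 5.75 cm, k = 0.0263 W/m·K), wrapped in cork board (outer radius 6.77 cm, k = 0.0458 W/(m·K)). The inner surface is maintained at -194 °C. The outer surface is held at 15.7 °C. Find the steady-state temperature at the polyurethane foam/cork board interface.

T = -27.6 °C

Treat each layer as a resistance in series:
  R'_brass = ln(0.0401/0.0325)/(2πk) = 0.2101/(2π·105) = 3.185×10^-4 m·K/W
  R'_polyurethane foam = ln(0.0575/0.0401)/(2πk) = 0.3604/(2π·0.0263) = 2.181 m·K/W
  R'_cork board = ln(0.0677/0.0575)/(2πk) = 0.1633/(2π·0.0458) = 0.5675 m·K/W
ΣR = 3.185×10^-4 + 2.181 + 0.5675 = 2.749 m·K/W
Q' = ΔT/ΣR = (-194 °C − 15.7 °C)/2.749 = -76.28 W/m
From the inner boundary to the polyurethane foam/cork board interface, ΣR_partial = 2.181 m·K/W.
T_interface = T_in − Q'·ΣR_partial = -194 °C − (-76.28)(2.181) = -27.6 °C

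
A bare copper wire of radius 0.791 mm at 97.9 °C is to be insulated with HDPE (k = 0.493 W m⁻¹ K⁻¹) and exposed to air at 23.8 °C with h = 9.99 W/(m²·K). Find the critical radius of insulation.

For a cylinder, r_cr = k_ins/h = 0.493/9.99 = 0.0493 m = 4.93 cm

r_cr = 4.93 cm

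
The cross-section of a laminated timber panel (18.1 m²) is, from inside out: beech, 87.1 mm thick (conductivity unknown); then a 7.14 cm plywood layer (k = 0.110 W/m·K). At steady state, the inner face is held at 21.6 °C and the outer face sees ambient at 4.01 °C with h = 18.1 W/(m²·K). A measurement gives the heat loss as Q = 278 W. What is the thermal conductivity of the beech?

ΣR = ΔT/Q = |21.6 − 4.01|/278 = 0.06327 K/W
Known resistances:
  R_plywood = L/(kA) = 0.0714/(0.110·18.1) = 0.03586 K/W
  R_conv,out = 1/(hA) = 1/(18.1·18.1) = 0.003052 K/W
R_beech = ΣR − ΣR_known = 0.06327 − 0.03891 = 0.02436 K/W
L/(kA) = 0.02436 ⇒ k = 0.0871/(0.02436·18.1) = 0.198 W/m·K

k = 0.198 W/m·K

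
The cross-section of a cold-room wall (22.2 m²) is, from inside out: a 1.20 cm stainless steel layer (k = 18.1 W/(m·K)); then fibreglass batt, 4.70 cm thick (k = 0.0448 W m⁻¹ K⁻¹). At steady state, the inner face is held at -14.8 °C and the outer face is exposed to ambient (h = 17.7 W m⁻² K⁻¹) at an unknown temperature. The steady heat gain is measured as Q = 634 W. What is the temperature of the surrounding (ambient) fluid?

T_out = 16.8 °C

Sum the resistances:
  R_stainless steel = L/(kA) = 0.0120/(18.1·22.2) = 2.986×10^-5 K/W
  R_fibreglass batt = L/(kA) = 0.0470/(0.0448·22.2) = 0.04726 K/W
  R_conv,out = 1/(hA) = 1/(17.7·22.2) = 0.002545 K/W
ΣR = 0.04983 K/W
ΔT = Q·ΣR = 634 × 0.04983 = 31.59 K
Heat flows inward, so T_out = T_in + ΔT = -14.8 + 31.59 = 16.8 °C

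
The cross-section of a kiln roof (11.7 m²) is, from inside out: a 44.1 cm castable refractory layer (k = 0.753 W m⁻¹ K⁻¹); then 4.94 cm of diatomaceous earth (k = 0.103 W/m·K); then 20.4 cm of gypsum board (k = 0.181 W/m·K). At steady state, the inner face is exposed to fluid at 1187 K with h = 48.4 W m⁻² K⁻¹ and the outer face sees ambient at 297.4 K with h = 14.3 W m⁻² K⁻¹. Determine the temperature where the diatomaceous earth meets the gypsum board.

T = 764 K

Treat each layer as a resistance in series:
  R_conv,in = 1/(hA) = 1/(48.4·11.7) = 0.001766 K/W
  R_castable refractory = L/(kA) = 0.441/(0.753·11.7) = 0.05006 K/W
  R_diatomaceous earth = L/(kA) = 0.0494/(0.103·11.7) = 0.04099 K/W
  R_gypsum board = L/(kA) = 0.204/(0.181·11.7) = 0.09633 K/W
  R_conv,out = 1/(hA) = 1/(14.3·11.7) = 0.005977 K/W
ΣR = 0.001766 + 0.05006 + 0.04099 + 0.09633 + 0.005977 = 0.1951 K/W
Q = ΔT/ΣR = (1187 K − 297.4 K)/0.1951 = 4560 W
From the inner boundary to the diatomaceous earth/gypsum board interface, ΣR_partial = 0.09282 K/W.
T_interface = T_in − Q·ΣR_partial = 1187 K − (4560)(0.09282) = 764 K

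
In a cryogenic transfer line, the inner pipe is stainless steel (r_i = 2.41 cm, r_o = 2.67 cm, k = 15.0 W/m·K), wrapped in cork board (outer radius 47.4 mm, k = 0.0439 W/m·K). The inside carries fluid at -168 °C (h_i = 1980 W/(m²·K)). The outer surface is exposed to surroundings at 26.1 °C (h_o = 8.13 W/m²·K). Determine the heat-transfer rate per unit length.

Series thermal resistances, inner to outer:
  R'_conv,in = 1/(2πr h) = 1/(2π·0.0241·1980) = 0.003335 m·K/W
  R'_stainless steel = ln(0.0267/0.0241)/(2πk) = 0.1025/(2π·15.0) = 0.001087 m·K/W
  R'_cork board = ln(0.0474/0.0267)/(2πk) = 0.5740/(2π·0.0439) = 2.081 m·K/W
  R'_conv,out = 1/(2πr h) = 1/(2π·0.0474·8.13) = 0.4130 m·K/W
ΣR = 0.003335 + 0.001087 + 2.081 + 0.4130 = 2.498 m·K/W
Q' = ΔT/ΣR = (-168 °C − 26.1 °C)/2.498 = -77.7 W/m
(Negative Q' ⇒ heat flows inward; heat gain = 77.7 W/m.)

Q' = 77.7 W/m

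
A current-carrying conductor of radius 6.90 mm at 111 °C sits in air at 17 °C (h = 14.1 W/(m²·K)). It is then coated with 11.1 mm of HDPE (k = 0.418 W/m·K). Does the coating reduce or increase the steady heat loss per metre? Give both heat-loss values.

increases: 57.5 → 94.7 W/m

Critical radius for a cylinder: r_cr = k/h = 0.0296 m = 2.96 cm.
Outer radius after coating: r₂ = 0.00690 + 0.0111 = 0.01800 m.
Since r₁ < r_cr and r₂ ≤ r_cr, the coating moves toward the maximum at r_cr — heat loss rises.
Bare: R = 1/(2πr₁h) = 1.636 m·K/W; Q = 94/1.636 = 57.5 W/m.
Coated: R = R_cond + R_conv = 0.9922 m·K/W; Q = 94/0.9922 = 94.7 W/m.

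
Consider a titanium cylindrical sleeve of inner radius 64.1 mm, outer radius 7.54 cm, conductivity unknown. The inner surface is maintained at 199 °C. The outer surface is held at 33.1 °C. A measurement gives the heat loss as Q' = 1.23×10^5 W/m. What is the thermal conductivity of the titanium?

ΣR = ΔT/Q' = |199 − 33.1|/1.23×10^5 = 0.001349 m·K/W
ln(r₂/r₁)/(2πk) = 0.001349 ⇒ k = 0.1624/(2π·0.001349) = 19.2 W/m·K

k = 19.2 W/m·K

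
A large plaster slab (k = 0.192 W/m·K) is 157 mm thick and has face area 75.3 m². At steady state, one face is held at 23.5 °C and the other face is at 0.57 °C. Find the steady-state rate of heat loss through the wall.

Q = 2110 W

Q = kA·ΔT/L = 0.192 × 75.3 × |23.5 °C − 0.57 °C| / 0.157 = 2110 W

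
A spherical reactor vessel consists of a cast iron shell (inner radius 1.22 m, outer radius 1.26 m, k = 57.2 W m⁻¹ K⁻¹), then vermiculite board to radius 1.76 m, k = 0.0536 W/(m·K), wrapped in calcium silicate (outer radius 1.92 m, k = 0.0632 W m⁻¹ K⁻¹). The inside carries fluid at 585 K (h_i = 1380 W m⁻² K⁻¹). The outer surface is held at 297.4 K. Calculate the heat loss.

Q = 729 W

Series thermal resistances, inner to outer:
  R_conv,in = 1/(4πr²h) = 1/(4π·1.22²·1380) = 3.874×10^-5 K/W
  R_cast iron = (1/1.22 − 1/1.26)/(4πk) = 0.02602/(4π·57.2) = 3.620×10^-5 K/W
  R_vermiculite board = (1/1.26 − 1/1.76)/(4πk) = 0.2255/(4π·0.0536) = 0.3347 K/W
  R_calcium silicate = (1/1.76 − 1/1.92)/(4πk) = 0.04735/(4π·0.0632) = 0.05962 K/W
ΣR = 3.874×10^-5 + 3.620×10^-5 + 0.3347 + 0.05962 = 0.3944 K/W
Q = ΔT/ΣR = (585 K − 297.4 K)/0.3944 = 729 W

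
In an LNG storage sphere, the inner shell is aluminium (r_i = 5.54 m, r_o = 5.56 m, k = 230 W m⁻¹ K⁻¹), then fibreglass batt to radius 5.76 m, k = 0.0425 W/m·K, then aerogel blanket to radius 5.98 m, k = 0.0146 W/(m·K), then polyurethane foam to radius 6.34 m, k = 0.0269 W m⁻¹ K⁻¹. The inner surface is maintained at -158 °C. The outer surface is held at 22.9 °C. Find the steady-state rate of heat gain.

Resistance network (inner→outer):
  R_aluminium = (1/5.54 − 1/5.56)/(4πk) = 6.493×10^-4/(4π·230) = 2.247×10^-7 K/W
  R_fibreglass batt = (1/5.56 − 1/5.76)/(4πk) = 0.006245/(4π·0.0425) = 0.01169 K/W
  R_aerogel blanket = (1/5.76 − 1/5.98)/(4πk) = 0.006387/(4π·0.0146) = 0.03481 K/W
  R_polyurethane foam = (1/5.98 − 1/6.34)/(4πk) = 0.009495/(4π·0.0269) = 0.02809 K/W
ΣR = 2.247×10^-7 + 0.01169 + 0.03481 + 0.02809 = 0.07459 K/W
Q = ΔT/ΣR = (-158 °C − 22.9 °C)/0.07459 = -2430 W
(Negative Q ⇒ heat flows inward; heat gain = 2430 W.)

Q = 2430 W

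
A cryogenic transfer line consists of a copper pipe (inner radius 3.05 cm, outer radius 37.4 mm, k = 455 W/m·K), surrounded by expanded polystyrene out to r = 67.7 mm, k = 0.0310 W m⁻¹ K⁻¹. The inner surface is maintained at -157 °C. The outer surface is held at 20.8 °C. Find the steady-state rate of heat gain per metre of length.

Resistance network (inner→outer):
  R'_copper = ln(0.0374/0.0305)/(2πk) = 0.2039/(2π·455) = 7.134×10^-5 m·K/W
  R'_expanded polystyrene = ln(0.0677/0.0374)/(2πk) = 0.5934/(2π·0.0310) = 3.047 m·K/W
ΣR = 7.134×10^-5 + 3.047 = 3.047 m·K/W
Q' = ΔT/ΣR = (-157 °C − 20.8 °C)/3.047 = -58.4 W/m
(Negative Q' ⇒ heat flows inward; heat gain = 58.4 W/m.)

Q' = 58.4 W/m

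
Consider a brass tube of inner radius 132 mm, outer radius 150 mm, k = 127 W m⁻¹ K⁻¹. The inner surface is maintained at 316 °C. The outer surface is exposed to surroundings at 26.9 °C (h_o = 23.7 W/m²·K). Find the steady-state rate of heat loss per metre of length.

Treat each layer as a resistance in series:
  R'_brass = ln(0.150/0.132)/(2πk) = 0.1278/(2π·127) = 1.602×10^-4 m·K/W
  R'_conv,out = 1/(2πr h) = 1/(2π·0.150·23.7) = 0.04477 m·K/W
ΣR = 1.602×10^-4 + 0.04477 = 0.04493 m·K/W
Q' = ΔT/ΣR = (316 °C − 26.9 °C)/0.04493 = 6430 W/m

Q' = 6.43 kW/m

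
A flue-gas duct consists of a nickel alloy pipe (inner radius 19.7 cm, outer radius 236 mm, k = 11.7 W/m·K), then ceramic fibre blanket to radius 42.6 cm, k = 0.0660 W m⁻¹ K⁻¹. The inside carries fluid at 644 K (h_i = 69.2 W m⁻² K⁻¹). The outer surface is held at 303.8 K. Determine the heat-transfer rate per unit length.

Series thermal resistances, inner to outer:
  R'_conv,in = 1/(2πr h) = 1/(2π·0.197·69.2) = 0.01167 m·K/W
  R'_nickel alloy = ln(0.236/0.197)/(2πk) = 0.1806/(2π·11.7) = 0.002457 m·K/W
  R'_ceramic fibre blanket = ln(0.426/0.236)/(2πk) = 0.5906/(2π·0.0660) = 1.424 m·K/W
ΣR = 0.01167 + 0.002457 + 1.424 = 1.438 m·K/W
Q' = ΔT/ΣR = (644 K − 303.8 K)/1.438 = 237 W/m

Q' = 237 W/m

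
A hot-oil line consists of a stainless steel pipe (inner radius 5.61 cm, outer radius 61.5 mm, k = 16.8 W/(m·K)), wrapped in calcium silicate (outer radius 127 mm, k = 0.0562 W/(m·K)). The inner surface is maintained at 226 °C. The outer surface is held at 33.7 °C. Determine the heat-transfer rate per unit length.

Resistance network (inner→outer):
  R'_stainless steel = ln(0.0615/0.0561)/(2πk) = 0.09190/(2π·16.8) = 8.706×10^-4 m·K/W
  R'_calcium silicate = ln(0.127/0.0615)/(2πk) = 0.7251/(2π·0.0562) = 2.054 m·K/W
ΣR = 8.706×10^-4 + 2.054 = 2.055 m·K/W
Q' = ΔT/ΣR = (226 °C − 33.7 °C)/2.055 = 93.6 W/m

Q' = 93.6 W/m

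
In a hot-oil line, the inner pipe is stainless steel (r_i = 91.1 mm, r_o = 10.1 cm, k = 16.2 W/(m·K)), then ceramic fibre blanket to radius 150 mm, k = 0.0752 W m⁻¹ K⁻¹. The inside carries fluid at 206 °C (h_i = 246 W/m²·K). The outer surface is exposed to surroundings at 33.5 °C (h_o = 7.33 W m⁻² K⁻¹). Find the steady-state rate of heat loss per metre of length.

Resistance network (inner→outer):
  R'_conv,in = 1/(2πr h) = 1/(2π·0.0911·246) = 0.007102 m·K/W
  R'_stainless steel = ln(0.101/0.0911)/(2πk) = 0.1032/(2π·16.2) = 0.001014 m·K/W
  R'_ceramic fibre blanket = ln(0.150/0.101)/(2πk) = 0.3955/(2π·0.0752) = 0.8371 m·K/W
  R'_conv,out = 1/(2πr h) = 1/(2π·0.150·7.33) = 0.1448 m·K/W
ΣR = 0.007102 + 0.001014 + 0.8371 + 0.1448 = 0.9900 m·K/W
Q' = ΔT/ΣR = (206 °C − 33.5 °C)/0.9900 = 174 W/m

Q' = 174 W/m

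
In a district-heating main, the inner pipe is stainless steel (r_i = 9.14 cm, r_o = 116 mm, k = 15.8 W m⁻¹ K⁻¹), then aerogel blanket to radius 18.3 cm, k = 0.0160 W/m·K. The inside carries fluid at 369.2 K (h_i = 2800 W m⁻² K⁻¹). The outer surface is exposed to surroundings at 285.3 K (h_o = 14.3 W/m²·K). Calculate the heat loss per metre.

Q' = 18.2 W/m

Resistance network (inner→outer):
  R'_conv,in = 1/(2πr h) = 1/(2π·0.0914·2800) = 6.219×10^-4 m·K/W
  R'_stainless steel = ln(0.116/0.0914)/(2πk) = 0.2383/(2π·15.8) = 0.002401 m·K/W
  R'_aerogel blanket = ln(0.183/0.116)/(2πk) = 0.4559/(2π·0.0160) = 4.535 m·K/W
  R'_conv,out = 1/(2πr h) = 1/(2π·0.183·14.3) = 0.06082 m·K/W
ΣR = 6.219×10^-4 + 0.002401 + 4.535 + 0.06082 = 4.599 m·K/W
Q' = ΔT/ΣR = (369.2 K − 285.3 K)/4.599 = 18.2 W/m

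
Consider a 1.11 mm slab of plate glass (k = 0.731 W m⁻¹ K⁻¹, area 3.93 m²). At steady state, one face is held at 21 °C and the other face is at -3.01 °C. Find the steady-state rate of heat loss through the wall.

Q = 62100 W

Q = kA·ΔT/L = 0.731 × 3.93 × |21 °C − -3.01 °C| / 0.00111 = 62100 W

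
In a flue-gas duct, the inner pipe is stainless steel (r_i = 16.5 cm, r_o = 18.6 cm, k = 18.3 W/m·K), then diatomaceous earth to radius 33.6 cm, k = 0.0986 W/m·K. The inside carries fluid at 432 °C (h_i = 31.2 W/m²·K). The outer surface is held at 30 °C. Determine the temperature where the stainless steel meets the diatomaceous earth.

Series thermal resistances, inner to outer:
  R'_conv,in = 1/(2πr h) = 1/(2π·0.165·31.2) = 0.03092 m·K/W
  R'_stainless steel = ln(0.186/0.165)/(2πk) = 0.1198/(2π·18.3) = 0.001042 m·K/W
  R'_diatomaceous earth = ln(0.336/0.186)/(2πk) = 0.5914/(2π·0.0986) = 0.9545 m·K/W
ΣR = 0.03092 + 0.001042 + 0.9545 = 0.9865 m·K/W
Q' = ΔT/ΣR = (432 °C − 30 °C)/0.9865 = 407.5 W/m
From the inner boundary to the stainless steel/diatomaceous earth interface, ΣR_partial = 0.03196 m·K/W.
T_interface = T_in − Q'·ΣR_partial = 432 °C − (407.5)(0.03196) = 419 °C

T = 419 °C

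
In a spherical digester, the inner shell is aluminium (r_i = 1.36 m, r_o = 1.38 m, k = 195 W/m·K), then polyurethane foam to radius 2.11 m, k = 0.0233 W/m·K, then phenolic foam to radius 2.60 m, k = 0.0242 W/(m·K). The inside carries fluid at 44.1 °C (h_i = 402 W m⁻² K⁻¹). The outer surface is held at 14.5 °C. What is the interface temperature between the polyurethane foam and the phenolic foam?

Resistance network (inner→outer):
  R_conv,in = 1/(4πr²h) = 1/(4π·1.36²·402) = 1.070×10^-4 K/W
  R_aluminium = (1/1.36 − 1/1.38)/(4πk) = 0.01066/(4π·195) = 4.349×10^-6 K/W
  R_polyurethane foam = (1/1.38 − 1/2.11)/(4πk) = 0.2507/(4π·0.0233) = 0.8562 K/W
  R_phenolic foam = (1/2.11 − 1/2.60)/(4πk) = 0.08932/(4π·0.0242) = 0.2937 K/W
ΣR = 1.070×10^-4 + 4.349×10^-6 + 0.8562 + 0.2937 = 1.150 K/W
Q = ΔT/ΣR = (44.1 °C − 14.5 °C)/1.150 = 25.74 W
From the inner boundary to the polyurethane foam/phenolic foam interface, ΣR_partial = 0.8563 K/W.
T_interface = T_in − Q·ΣR_partial = 44.1 °C − (25.74)(0.8563) = 22.1 °C

T = 22.1 °C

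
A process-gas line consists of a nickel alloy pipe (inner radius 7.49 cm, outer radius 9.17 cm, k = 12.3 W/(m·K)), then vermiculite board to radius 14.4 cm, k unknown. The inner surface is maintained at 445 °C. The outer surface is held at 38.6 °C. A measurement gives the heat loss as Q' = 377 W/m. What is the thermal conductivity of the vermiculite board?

k = 0.0668 W/m·K

ΣR = ΔT/Q' = |445 − 38.6|/377 = 1.078 m·K/W
Known resistances:
  R'_nickel alloy = ln(0.0917/0.0749)/(2πk) = 0.2024/(2π·12.3) = 0.002619 m·K/W
R_vermiculite board = ΣR − ΣR_known = 1.078 − 0.002619 = 1.075 m·K/W
ln(r₂/r₁)/(2πk) = 1.075 ⇒ k = 0.4513/(2π·1.075) = 0.0668 W/m·K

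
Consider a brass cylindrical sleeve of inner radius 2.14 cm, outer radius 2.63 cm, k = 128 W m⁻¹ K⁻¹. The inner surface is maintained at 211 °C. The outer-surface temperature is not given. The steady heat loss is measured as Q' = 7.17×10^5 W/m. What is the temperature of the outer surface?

Sum the resistances:
  R'_brass = ln(0.0263/0.0214)/(2πk) = 0.2062/(2π·128) = 2.564×10^-4 m·K/W
ΣR = 2.564×10^-4 m·K/W
ΔT = Q'·ΣR = 7.17×10^5 × 2.564×10^-4 = 183.8 K
Heat flows outward, so T_out = T_in − ΔT = 211 − 183.8 = 27.2 °C

T_out = 27.2 °C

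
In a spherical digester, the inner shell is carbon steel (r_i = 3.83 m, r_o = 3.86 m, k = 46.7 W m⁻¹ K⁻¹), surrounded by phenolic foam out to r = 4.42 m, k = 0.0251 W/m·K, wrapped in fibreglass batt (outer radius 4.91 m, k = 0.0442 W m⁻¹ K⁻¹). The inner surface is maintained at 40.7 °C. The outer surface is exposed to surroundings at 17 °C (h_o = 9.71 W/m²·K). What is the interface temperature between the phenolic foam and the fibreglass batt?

Series thermal resistances, inner to outer:
  R_carbon steel = (1/3.83 − 1/3.86)/(4πk) = 0.002029/(4π·46.7) = 3.458×10^-6 K/W
  R_phenolic foam = (1/3.86 − 1/4.42)/(4πk) = 0.03282/(4π·0.0251) = 0.1041 K/W
  R_fibreglass batt = (1/4.42 − 1/4.91)/(4πk) = 0.02258/(4π·0.0442) = 0.04065 K/W
  R_conv,out = 1/(4πr²h) = 1/(4π·4.91²·9.71) = 3.399×10^-4 K/W
ΣR = 3.458×10^-6 + 0.1041 + 0.04065 + 3.399×10^-4 = 0.1451 K/W
Q = ΔT/ΣR = (40.7 °C − 17 °C)/0.1451 = 163.3 W
From the inner boundary to the phenolic foam/fibreglass batt interface, ΣR_partial = 0.1041 K/W.
T_interface = T_in − Q·ΣR_partial = 40.7 °C − (163.3)(0.1041) = 23.7 °C

T = 23.7 °C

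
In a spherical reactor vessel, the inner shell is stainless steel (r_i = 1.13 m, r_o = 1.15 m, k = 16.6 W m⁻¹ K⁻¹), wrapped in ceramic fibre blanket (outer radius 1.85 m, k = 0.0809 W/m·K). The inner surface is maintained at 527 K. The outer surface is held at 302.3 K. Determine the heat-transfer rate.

Q = 694 W

Treat each layer as a resistance in series:
  R_stainless steel = (1/1.13 − 1/1.15)/(4πk) = 0.01539/(4π·16.6) = 7.378×10^-5 K/W
  R_ceramic fibre blanket = (1/1.15 − 1/1.85)/(4πk) = 0.3290/(4π·0.0809) = 0.3236 K/W
ΣR = 7.378×10^-5 + 0.3236 = 0.3237 K/W
Q = ΔT/ΣR = (527 K − 302.3 K)/0.3237 = 694 W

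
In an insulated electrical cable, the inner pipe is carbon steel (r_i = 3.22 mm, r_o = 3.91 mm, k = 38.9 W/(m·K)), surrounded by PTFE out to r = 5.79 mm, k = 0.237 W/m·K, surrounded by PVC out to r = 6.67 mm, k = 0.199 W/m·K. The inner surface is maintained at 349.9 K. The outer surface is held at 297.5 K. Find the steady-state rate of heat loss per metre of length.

Series thermal resistances, inner to outer:
  R'_carbon steel = ln(0.00391/0.00322)/(2πk) = 0.1942/(2π·38.9) = 7.944×10^-4 m·K/W
  R'_PTFE = ln(0.00579/0.00391)/(2πk) = 0.3926/(2π·0.237) = 0.2636 m·K/W
  R'_PVC = ln(0.00667/0.00579)/(2πk) = 0.1415/(2π·0.199) = 0.1132 m·K/W
ΣR = 7.944×10^-4 + 0.2636 + 0.1132 = 0.3776 m·K/W
Q' = ΔT/ΣR = (349.9 K − 297.5 K)/0.3776 = 139 W/m

Q' = 139 W/m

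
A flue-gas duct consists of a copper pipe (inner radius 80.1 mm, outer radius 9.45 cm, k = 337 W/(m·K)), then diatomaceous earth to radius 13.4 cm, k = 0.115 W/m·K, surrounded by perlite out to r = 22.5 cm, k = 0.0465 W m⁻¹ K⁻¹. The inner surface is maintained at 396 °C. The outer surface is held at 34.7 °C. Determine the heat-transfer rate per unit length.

Q' = 160 W/m

Series thermal resistances, inner to outer:
  R'_copper = ln(0.0945/0.0801)/(2πk) = 0.1653/(2π·337) = 7.808×10^-5 m·K/W
  R'_diatomaceous earth = ln(0.134/0.0945)/(2πk) = 0.3492/(2π·0.115) = 0.4833 m·K/W
  R'_perlite = ln(0.225/0.134)/(2πk) = 0.5183/(2π·0.0465) = 1.774 m·K/W
ΣR = 7.808×10^-5 + 0.4833 + 1.774 = 2.257 m·K/W
Q' = ΔT/ΣR = (396 °C − 34.7 °C)/2.257 = 160 W/m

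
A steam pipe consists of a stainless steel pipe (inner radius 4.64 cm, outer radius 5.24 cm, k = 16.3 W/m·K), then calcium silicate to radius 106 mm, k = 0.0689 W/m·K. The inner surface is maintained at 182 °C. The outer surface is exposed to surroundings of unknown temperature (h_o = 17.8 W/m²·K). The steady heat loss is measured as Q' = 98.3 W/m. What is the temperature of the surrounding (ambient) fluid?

T_out = 13.6 °C

Sum the resistances:
  R'_stainless steel = ln(0.0524/0.0464)/(2πk) = 0.1216/(2π·16.3) = 0.001187 m·K/W
  R'_calcium silicate = ln(0.106/0.0524)/(2πk) = 0.7045/(2π·0.0689) = 1.627 m·K/W
  R'_conv,out = 1/(2πr h) = 1/(2π·0.106·17.8) = 0.08435 m·K/W
ΣR = 1.713 m·K/W
ΔT = Q'·ΣR = 98.3 × 1.713 = 168.4 K
Heat flows outward, so T_out = T_in − ΔT = 182 − 168.4 = 13.6 °C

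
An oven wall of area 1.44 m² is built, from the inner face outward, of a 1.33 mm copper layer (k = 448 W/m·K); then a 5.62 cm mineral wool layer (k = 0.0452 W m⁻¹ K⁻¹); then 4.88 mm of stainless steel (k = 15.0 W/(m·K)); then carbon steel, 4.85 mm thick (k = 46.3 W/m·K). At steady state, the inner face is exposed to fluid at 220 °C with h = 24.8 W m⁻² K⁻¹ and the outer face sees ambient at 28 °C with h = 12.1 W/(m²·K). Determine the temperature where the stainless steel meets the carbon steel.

T = 39.6 °C

Resistance network (inner→outer):
  R_conv,in = 1/(hA) = 1/(24.8·1.44) = 0.02800 K/W
  R_copper = L/(kA) = 0.00133/(448·1.44) = 2.062×10^-6 K/W
  R_mineral wool = L/(kA) = 0.0562/(0.0452·1.44) = 0.8634 K/W
  R_stainless steel = L/(kA) = 0.00488/(15.0·1.44) = 2.259×10^-4 K/W
  R_carbon steel = L/(kA) = 0.00485/(46.3·1.44) = 7.274×10^-5 K/W
  R_conv,out = 1/(hA) = 1/(12.1·1.44) = 0.05739 K/W
ΣR = 0.02800 + 2.062×10^-6 + 0.8634 + 2.259×10^-4 + 7.274×10^-5 + 0.05739 = 0.9491 K/W
Q = ΔT/ΣR = (220 °C − 28 °C)/0.9491 = 202.3 W
From the inner boundary to the stainless steel/carbon steel interface, ΣR_partial = 0.8916 K/W.
T_interface = T_in − Q·ΣR_partial = 220 °C − (202.3)(0.8916) = 39.6 °C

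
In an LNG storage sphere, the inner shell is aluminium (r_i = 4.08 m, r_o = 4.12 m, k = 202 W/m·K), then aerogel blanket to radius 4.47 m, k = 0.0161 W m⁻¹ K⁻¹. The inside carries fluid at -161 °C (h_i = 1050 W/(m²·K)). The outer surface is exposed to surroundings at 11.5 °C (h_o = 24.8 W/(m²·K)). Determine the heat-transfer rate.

Series thermal resistances, inner to outer:
  R_conv,in = 1/(4πr²h) = 1/(4π·4.08²·1050) = 4.553×10^-6 K/W
  R_aluminium = (1/4.08 − 1/4.12)/(4πk) = 0.002380/(4π·202) = 9.374×10^-7 K/W
  R_aerogel blanket = (1/4.12 − 1/4.47)/(4πk) = 0.01900/(4π·0.0161) = 0.09394 K/W
  R_conv,out = 1/(4πr²h) = 1/(4π·4.47²·24.8) = 1.606×10^-4 K/W
ΣR = 4.553×10^-6 + 9.374×10^-7 + 0.09394 + 1.606×10^-4 = 0.09411 K/W
Q = ΔT/ΣR = (-161 °C − 11.5 °C)/0.09411 = -1830 W
(Negative Q ⇒ heat flows inward; heat gain = 1830 W.)

Q = 1830 W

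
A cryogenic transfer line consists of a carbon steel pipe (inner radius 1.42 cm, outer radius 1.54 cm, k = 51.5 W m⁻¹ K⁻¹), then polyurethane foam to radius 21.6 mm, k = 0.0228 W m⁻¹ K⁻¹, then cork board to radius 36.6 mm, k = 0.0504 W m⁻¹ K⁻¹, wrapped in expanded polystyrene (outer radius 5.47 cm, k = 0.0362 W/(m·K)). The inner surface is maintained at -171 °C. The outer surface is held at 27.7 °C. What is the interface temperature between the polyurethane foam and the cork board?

Series thermal resistances, inner to outer:
  R'_carbon steel = ln(0.0154/0.0142)/(2πk) = 0.08113/(2π·51.5) = 2.507×10^-4 m·K/W
  R'_polyurethane foam = ln(0.0216/0.0154)/(2πk) = 0.3383/(2π·0.0228) = 2.362 m·K/W
  R'_cork board = ln(0.0366/0.0216)/(2πk) = 0.5274/(2π·0.0504) = 1.665 m·K/W
  R'_expanded polystyrene = ln(0.0547/0.0366)/(2πk) = 0.4018/(2π·0.0362) = 1.767 m·K/W
ΣR = 2.507×10^-4 + 2.362 + 1.665 + 1.767 = 5.794 m·K/W
Q' = ΔT/ΣR = (-171 °C − 27.7 °C)/5.794 = -34.29 W/m
From the inner boundary to the polyurethane foam/cork board interface, ΣR_partial = 2.362 m·K/W.
T_interface = T_in − Q'·ΣR_partial = -171 °C − (-34.29)(2.362) = -90.0 °C

T = -90.0 °C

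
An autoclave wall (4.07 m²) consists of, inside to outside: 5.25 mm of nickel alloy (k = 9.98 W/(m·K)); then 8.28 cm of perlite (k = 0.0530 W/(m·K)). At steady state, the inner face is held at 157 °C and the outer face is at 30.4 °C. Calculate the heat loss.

Resistance network (inner→outer):
  R_nickel alloy = L/(kA) = 0.00525/(9.98·4.07) = 1.293×10^-4 K/W
  R_perlite = L/(kA) = 0.0828/(0.0530·4.07) = 0.3838 K/W
ΣR = 1.293×10^-4 + 0.3838 = 0.3839 K/W
Q = ΔT/ΣR = (157 °C − 30.4 °C)/0.3839 = 330 W

Q = 330 W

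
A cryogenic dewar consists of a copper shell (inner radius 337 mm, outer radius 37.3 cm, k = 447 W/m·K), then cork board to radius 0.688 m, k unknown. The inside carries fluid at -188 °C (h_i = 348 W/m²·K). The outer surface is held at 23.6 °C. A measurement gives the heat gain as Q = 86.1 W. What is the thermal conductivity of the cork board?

k = 0.0398 W/m·K

ΣR = ΔT/Q = |-188 − 23.6|/86.1 = 2.458 K/W
Known resistances:
  R_conv,in = 1/(4πr²h) = 1/(4π·0.337²·348) = 0.002013 K/W
  R_copper = (1/0.337 − 1/0.373)/(4πk) = 0.2864/(4π·447) = 5.099×10^-5 K/W
R_cork board = ΣR − ΣR_known = 2.458 − 0.002064 = 2.456 K/W
(1/r₁−1/r₂)/(4πk) = 2.456 ⇒ k = 1.227/(4π·2.456) = 0.0398 W/m·K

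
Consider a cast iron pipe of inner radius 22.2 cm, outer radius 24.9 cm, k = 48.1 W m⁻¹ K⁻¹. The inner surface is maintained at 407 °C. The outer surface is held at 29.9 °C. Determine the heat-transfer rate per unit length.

Q' = 9.93×10^5 W/m

Q' = 2πk·ΔT/ln(r₂/r₁) = 2π × 48.1 × 377.1 / ln(0.249/0.222) = 9.93×10^5 W/m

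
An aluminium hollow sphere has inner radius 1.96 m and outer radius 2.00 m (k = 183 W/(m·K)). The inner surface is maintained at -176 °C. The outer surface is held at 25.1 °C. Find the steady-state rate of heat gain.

Q = 4πk·ΔT/(1/r₁ − 1/r₂) = 4π × 183 × 201.1 / (1/1.96 − 1/2.00) = 4.53×10^7 W

Q = 45300 kW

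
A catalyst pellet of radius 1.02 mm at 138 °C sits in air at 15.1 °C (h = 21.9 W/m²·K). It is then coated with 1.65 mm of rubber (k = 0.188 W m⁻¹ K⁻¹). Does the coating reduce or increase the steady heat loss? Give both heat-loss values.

increases: 0.0352 → 0.160 W

Critical radius for a sphere: r_cr = 2k/h = 0.0172 m = 1.72 cm.
Outer radius after coating: r₂ = 0.00102 + 0.00165 = 0.00267 m.
Since r₁ < r_cr and r₂ ≤ r_cr, the coating moves toward the maximum at r_cr — heat loss rises.
Bare: R = 1/(4πr₁²h) = 3493 K/W; Q = 122.9/3493 = 0.0352 W.
Coated: R = R_cond + R_conv = 766.2 K/W; Q = 122.9/766.2 = 0.160 W.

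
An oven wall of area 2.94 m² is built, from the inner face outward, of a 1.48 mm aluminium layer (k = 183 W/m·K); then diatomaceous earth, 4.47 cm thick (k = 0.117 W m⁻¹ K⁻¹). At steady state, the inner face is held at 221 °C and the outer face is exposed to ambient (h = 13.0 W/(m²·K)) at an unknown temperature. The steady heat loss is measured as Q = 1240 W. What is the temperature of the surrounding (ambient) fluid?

Sum the resistances:
  R_aluminium = L/(kA) = 0.00148/(183·2.94) = 2.751×10^-6 K/W
  R_diatomaceous earth = L/(kA) = 0.0447/(0.117·2.94) = 0.1299 K/W
  R_conv,out = 1/(hA) = 1/(13.0·2.94) = 0.02616 K/W
ΣR = 0.1561 K/W
ΔT = Q·ΣR = 1240 × 0.1561 = 193.6 K
Heat flows outward, so T_out = T_in − ΔT = 221 − 193.6 = 27.4 °C

T_out = 27.4 °C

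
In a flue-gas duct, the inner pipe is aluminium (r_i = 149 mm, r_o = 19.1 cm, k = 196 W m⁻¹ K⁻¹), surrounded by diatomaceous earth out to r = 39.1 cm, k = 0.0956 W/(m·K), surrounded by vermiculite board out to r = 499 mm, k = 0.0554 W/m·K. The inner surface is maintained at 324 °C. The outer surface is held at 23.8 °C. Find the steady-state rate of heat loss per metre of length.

Resistance network (inner→outer):
  R'_aluminium = ln(0.191/0.149)/(2πk) = 0.2483/(2π·196) = 2.016×10^-4 m·K/W
  R'_diatomaceous earth = ln(0.391/0.191)/(2πk) = 0.7164/(2π·0.0956) = 1.193 m·K/W
  R'_vermiculite board = ln(0.499/0.391)/(2πk) = 0.2439/(2π·0.0554) = 0.7007 m·K/W
ΣR = 2.016×10^-4 + 1.193 + 0.7007 = 1.894 m·K/W
Q' = ΔT/ΣR = (324 °C − 23.8 °C)/1.894 = 159 W/m

Q' = 159 W/m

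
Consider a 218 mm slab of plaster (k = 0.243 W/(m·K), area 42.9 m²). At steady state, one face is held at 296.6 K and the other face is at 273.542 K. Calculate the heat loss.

Q = kA·ΔT/L = 0.243 × 42.9 × |296.6 K − 273.542 K| / 0.218 = 1100 W

Q = 1100 W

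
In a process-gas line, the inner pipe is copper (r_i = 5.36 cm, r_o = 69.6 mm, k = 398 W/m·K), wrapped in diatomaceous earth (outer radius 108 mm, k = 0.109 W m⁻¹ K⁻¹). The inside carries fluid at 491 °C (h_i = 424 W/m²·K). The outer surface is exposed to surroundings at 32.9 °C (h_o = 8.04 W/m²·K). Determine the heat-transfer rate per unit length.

Q' = 551 W/m

Series thermal resistances, inner to outer:
  R'_conv,in = 1/(2πr h) = 1/(2π·0.0536·424) = 0.007003 m·K/W
  R'_copper = ln(0.0696/0.0536)/(2πk) = 0.2612/(2π·398) = 1.045×10^-4 m·K/W
  R'_diatomaceous earth = ln(0.108/0.0696)/(2πk) = 0.4394/(2π·0.109) = 0.6415 m·K/W
  R'_conv,out = 1/(2πr h) = 1/(2π·0.108·8.04) = 0.1833 m·K/W
ΣR = 0.007003 + 1.045×10^-4 + 0.6415 + 0.1833 = 0.8319 m·K/W
Q' = ΔT/ΣR = (491 °C − 32.9 °C)/0.8319 = 551 W/m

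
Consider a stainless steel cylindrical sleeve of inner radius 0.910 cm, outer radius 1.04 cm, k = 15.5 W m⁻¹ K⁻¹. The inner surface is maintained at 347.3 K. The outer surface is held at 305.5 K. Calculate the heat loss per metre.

Q' = 30500 W/m

Q' = 2πk·ΔT/ln(r₂/r₁) = 2π × 15.5 × 41.8 / ln(0.0104/0.00910) = 30500 W/m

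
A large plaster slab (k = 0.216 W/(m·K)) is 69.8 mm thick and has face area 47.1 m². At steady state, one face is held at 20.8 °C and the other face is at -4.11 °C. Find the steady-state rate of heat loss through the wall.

Q = 3630 W

Q = kA·ΔT/L = 0.216 × 47.1 × |20.8 °C − -4.11 °C| / 0.0698 = 3630 W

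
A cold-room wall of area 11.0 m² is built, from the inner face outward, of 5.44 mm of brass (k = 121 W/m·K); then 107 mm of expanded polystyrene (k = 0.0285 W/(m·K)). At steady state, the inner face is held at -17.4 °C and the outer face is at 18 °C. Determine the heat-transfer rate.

Resistance network (inner→outer):
  R_brass = L/(kA) = 0.00544/(121·11.0) = 4.087×10^-6 K/W
  R_expanded polystyrene = L/(kA) = 0.107/(0.0285·11.0) = 0.3413 K/W
ΣR = 4.087×10^-6 + 0.3413 = 0.3413 K/W
Q = ΔT/ΣR = (-17.4 °C − 18 °C)/0.3413 = -104 W
(Negative Q ⇒ heat flows inward; heat gain = 104 W.)

Q = 104 W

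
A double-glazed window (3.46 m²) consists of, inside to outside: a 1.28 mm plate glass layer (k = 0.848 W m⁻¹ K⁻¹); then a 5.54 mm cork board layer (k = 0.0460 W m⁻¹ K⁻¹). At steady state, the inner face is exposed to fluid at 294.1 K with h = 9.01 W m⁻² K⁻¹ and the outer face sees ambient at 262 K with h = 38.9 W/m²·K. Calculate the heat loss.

Resistance network (inner→outer):
  R_conv,in = 1/(hA) = 1/(9.01·3.46) = 0.03208 K/W
  R_plate glass = L/(kA) = 0.00128/(0.848·3.46) = 4.363×10^-4 K/W
  R_cork board = L/(kA) = 0.00554/(0.0460·3.46) = 0.03481 K/W
  R_conv,out = 1/(hA) = 1/(38.9·3.46) = 0.007430 K/W
ΣR = 0.03208 + 4.363×10^-4 + 0.03481 + 0.007430 = 0.07476 K/W
Q = ΔT/ΣR = (294.1 K − 262 K)/0.07476 = 429 W

Q = 429 W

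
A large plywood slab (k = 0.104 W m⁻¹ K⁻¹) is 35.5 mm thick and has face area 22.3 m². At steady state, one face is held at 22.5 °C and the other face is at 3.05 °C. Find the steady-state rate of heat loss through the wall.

Q = 1270 W

Q = kA·ΔT/L = 0.104 × 22.3 × |22.5 °C − 3.05 °C| / 0.0355 = 1270 W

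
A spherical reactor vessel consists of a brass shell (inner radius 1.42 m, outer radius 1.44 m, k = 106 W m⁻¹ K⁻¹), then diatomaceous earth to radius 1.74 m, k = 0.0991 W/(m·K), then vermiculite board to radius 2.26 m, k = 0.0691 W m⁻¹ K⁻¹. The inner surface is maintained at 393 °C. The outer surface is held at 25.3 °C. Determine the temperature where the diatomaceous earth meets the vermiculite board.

Treat each layer as a resistance in series:
  R_brass = (1/1.42 − 1/1.44)/(4πk) = 0.009781/(4π·106) = 7.343×10^-6 K/W
  R_diatomaceous earth = (1/1.44 − 1/1.74)/(4πk) = 0.1197/(4π·0.0991) = 0.09614 K/W
  R_vermiculite board = (1/1.74 − 1/2.26)/(4πk) = 0.1322/(4π·0.0691) = 0.1523 K/W
ΣR = 7.343×10^-6 + 0.09614 + 0.1523 = 0.2484 K/W
Q = ΔT/ΣR = (393 °C − 25.3 °C)/0.2484 = 1480 W
From the inner boundary to the diatomaceous earth/vermiculite board interface, ΣR_partial = 0.09615 K/W.
T_interface = T_in − Q·ΣR_partial = 393 °C − (1480)(0.09615) = 251 °C

T = 251 °C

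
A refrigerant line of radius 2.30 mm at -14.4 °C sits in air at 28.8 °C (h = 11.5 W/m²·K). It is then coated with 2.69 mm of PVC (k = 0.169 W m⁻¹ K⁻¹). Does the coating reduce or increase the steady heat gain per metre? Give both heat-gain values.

increases: 7.18 → 12.3 W/m

Critical radius for a cylinder: r_cr = k/h = 0.0147 m = 1.47 cm.
Outer radius after coating: r₂ = 0.00230 + 0.00269 = 0.00499 m.
Since r₁ < r_cr and r₂ ≤ r_cr, the coating moves toward the maximum at r_cr — heat gain rises.
Bare: R = 1/(2πr₁h) = 6.017 m·K/W; Q = 43.2/6.017 = 7.18 W/m.
Coated: R = R_cond + R_conv = 3.503 m·K/W; Q = 43.2/3.503 = 12.3 W/m.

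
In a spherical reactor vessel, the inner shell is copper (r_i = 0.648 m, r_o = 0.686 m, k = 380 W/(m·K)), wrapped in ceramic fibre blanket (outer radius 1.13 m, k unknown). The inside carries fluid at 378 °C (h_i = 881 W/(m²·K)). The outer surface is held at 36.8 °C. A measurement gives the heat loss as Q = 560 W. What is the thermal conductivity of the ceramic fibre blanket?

ΣR = ΔT/Q = |378 − 36.8|/560 = 0.6093 K/W
Known resistances:
  R_conv,in = 1/(4πr²h) = 1/(4π·0.648²·881) = 2.151×10^-4 K/W
  R_copper = (1/0.648 − 1/0.686)/(4πk) = 0.08548/(4π·380) = 1.790×10^-5 K/W
R_ceramic fibre blanket = ΣR − ΣR_known = 0.6093 − 2.330×10^-4 = 0.6091 K/W
(1/r₁−1/r₂)/(4πk) = 0.6091 ⇒ k = 0.5728/(4π·0.6091) = 0.0748 W/m·K

k = 0.0748 W/m·K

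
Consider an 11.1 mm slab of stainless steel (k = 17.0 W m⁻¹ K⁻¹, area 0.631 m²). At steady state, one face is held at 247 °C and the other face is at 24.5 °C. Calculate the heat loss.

Q = kA·ΔT/L = 17.0 × 0.631 × |247 °C − 24.5 °C| / 0.0111 = 2.15×10^5 W

Q = 215 kW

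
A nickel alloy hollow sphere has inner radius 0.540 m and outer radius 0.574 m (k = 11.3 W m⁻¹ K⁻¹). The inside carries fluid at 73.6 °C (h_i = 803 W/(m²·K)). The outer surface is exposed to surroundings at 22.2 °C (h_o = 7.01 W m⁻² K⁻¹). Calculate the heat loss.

Q = 1450 W

Treat each layer as a resistance in series:
  R_conv,in = 1/(4πr²h) = 1/(4π·0.540²·803) = 3.398×10^-4 K/W
  R_nickel alloy = (1/0.540 − 1/0.574)/(4πk) = 0.1097/(4π·11.3) = 7.725×10^-4 K/W
  R_conv,out = 1/(4πr²h) = 1/(4π·0.574²·7.01) = 0.03445 K/W
ΣR = 3.398×10^-4 + 7.725×10^-4 + 0.03445 = 0.03556 K/W
Q = ΔT/ΣR = (73.6 °C − 22.2 °C)/0.03556 = 1450 W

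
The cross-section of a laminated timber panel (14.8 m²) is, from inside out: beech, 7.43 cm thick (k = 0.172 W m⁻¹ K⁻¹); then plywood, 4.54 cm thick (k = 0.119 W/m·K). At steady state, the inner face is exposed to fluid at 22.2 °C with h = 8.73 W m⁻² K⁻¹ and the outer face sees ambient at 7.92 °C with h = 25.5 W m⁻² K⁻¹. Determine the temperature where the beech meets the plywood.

Resistance network (inner→outer):
  R_conv,in = 1/(hA) = 1/(8.73·14.8) = 0.007740 K/W
  R_beech = L/(kA) = 0.0743/(0.172·14.8) = 0.02919 K/W
  R_plywood = L/(kA) = 0.0454/(0.119·14.8) = 0.02578 K/W
  R_conv,out = 1/(hA) = 1/(25.5·14.8) = 0.002650 K/W
ΣR = 0.007740 + 0.02919 + 0.02578 + 0.002650 = 0.06536 K/W
Q = ΔT/ΣR = (22.2 °C − 7.92 °C)/0.06536 = 218.5 W
From the inner boundary to the beech/plywood interface, ΣR_partial = 0.03693 K/W.
T_interface = T_in − Q·ΣR_partial = 22.2 °C − (218.5)(0.03693) = 14.1 °C

T = 14.1 °C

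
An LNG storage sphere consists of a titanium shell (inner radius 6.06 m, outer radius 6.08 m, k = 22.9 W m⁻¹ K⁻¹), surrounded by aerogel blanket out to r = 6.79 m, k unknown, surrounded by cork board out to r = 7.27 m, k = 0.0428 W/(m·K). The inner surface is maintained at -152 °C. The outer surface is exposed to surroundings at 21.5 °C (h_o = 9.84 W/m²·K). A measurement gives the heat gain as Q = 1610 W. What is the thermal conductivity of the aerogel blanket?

k = 0.0153 W/m·K

ΣR = ΔT/Q = |-152 − 21.5|/1610 = 0.1078 K/W
Known resistances:
  R_titanium = (1/6.06 − 1/6.08)/(4πk) = 5.428×10^-4/(4π·22.9) = 1.886×10^-6 K/W
  R_cork board = (1/6.79 − 1/7.27)/(4πk) = 0.009724/(4π·0.0428) = 0.01808 K/W
  R_conv,out = 1/(4πr²h) = 1/(4π·7.27²·9.84) = 1.530×10^-4 K/W
R_aerogel blanket = ΣR − ΣR_known = 0.1078 − 0.01823 = 0.08957 K/W
(1/r₁−1/r₂)/(4πk) = 0.08957 ⇒ k = 0.01720/(4π·0.08957) = 0.0153 W/m·K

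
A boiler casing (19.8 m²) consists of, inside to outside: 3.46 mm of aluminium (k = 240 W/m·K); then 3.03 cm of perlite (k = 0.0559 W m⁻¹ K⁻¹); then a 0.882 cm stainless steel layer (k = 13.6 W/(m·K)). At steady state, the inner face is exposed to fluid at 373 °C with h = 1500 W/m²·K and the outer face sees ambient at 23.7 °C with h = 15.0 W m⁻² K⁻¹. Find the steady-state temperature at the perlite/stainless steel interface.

T = 62.2 °C

Resistance network (inner→outer):
  R_conv,in = 1/(hA) = 1/(1500·19.8) = 3.367×10^-5 K/W
  R_aluminium = L/(kA) = 0.00346/(240·19.8) = 7.281×10^-7 K/W
  R_perlite = L/(kA) = 0.0303/(0.0559·19.8) = 0.02738 K/W
  R_stainless steel = L/(kA) = 0.00882/(13.6·19.8) = 3.275×10^-5 K/W
  R_conv,out = 1/(hA) = 1/(15.0·19.8) = 0.003367 K/W
ΣR = 3.367×10^-5 + 7.281×10^-7 + 0.02738 + 3.275×10^-5 + 0.003367 = 0.03081 K/W
Q = ΔT/ΣR = (373 °C − 23.7 °C)/0.03081 = 11340 W
From the inner boundary to the perlite/stainless steel interface, ΣR_partial = 0.02741 K/W.
T_interface = T_in − Q·ΣR_partial = 373 °C − (11340)(0.02741) = 62.2 °C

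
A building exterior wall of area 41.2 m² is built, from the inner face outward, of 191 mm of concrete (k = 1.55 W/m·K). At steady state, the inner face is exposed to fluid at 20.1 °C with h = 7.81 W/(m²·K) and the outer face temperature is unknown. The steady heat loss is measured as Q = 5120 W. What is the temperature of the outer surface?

Series resistances:
  R_conv,in = 1/(hA) = 1/(7.81·41.2) = 0.003108 K/W
  R_concrete = L/(kA) = 0.191/(1.55·41.2) = 0.002991 K/W
ΣR = 0.006099 K/W
ΔT = Q·ΣR = 5120 × 0.006099 = 31.23 K
Heat flows outward, so T_out = T_in − ΔT = 20.1 − 31.23 = -11.1 °C

T_out = -11.1 °C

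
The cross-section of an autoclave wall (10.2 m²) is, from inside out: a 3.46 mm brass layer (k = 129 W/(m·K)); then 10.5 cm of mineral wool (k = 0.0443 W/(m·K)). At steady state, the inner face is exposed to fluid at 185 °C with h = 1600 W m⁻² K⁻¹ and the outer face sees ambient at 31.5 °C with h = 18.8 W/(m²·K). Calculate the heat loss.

Series thermal resistances, inner to outer:
  R_conv,in = 1/(hA) = 1/(1600·10.2) = 6.127×10^-5 K/W
  R_brass = L/(kA) = 0.00346/(129·10.2) = 2.630×10^-6 K/W
  R_mineral wool = L/(kA) = 0.105/(0.0443·10.2) = 0.2324 K/W
  R_conv,out = 1/(hA) = 1/(18.8·10.2) = 0.005215 K/W
ΣR = 6.127×10^-5 + 2.630×10^-6 + 0.2324 + 0.005215 = 0.2377 K/W
Q = ΔT/ΣR = (185 °C − 31.5 °C)/0.2377 = 646 W

Q = 646 W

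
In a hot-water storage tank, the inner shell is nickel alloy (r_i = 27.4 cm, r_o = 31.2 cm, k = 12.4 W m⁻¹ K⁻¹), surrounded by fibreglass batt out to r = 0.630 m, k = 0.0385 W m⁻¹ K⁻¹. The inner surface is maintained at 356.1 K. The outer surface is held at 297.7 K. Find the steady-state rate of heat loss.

Resistance network (inner→outer):
  R_nickel alloy = (1/0.274 − 1/0.312)/(4πk) = 0.4445/(4π·12.4) = 0.002853 K/W
  R_fibreglass batt = (1/0.312 − 1/0.630)/(4πk) = 1.618/(4π·0.0385) = 3.344 K/W
ΣR = 0.002853 + 3.344 = 3.347 K/W
Q = ΔT/ΣR = (356.1 K − 297.7 K)/3.347 = 17.4 W

Q = 17.4 W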